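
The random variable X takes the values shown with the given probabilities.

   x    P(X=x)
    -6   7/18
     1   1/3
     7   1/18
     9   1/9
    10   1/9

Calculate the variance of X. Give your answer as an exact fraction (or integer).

443/12

E[X] = (7/18)·(-6) + (1/3)·1 + (1/18)·7 + (1/9)·9 + (1/9)·10 = 1/2
E[X²] = (7/18)·36 + (1/3)·1 + (1/18)·49 + (1/9)·81 + (1/9)·100 = 223/6
Var(X) = 223/6 − (1/2)² = 443/12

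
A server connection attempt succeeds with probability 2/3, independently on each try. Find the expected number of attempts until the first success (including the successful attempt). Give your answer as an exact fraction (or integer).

3/2

For a geometric distribution, E[trials] = 1/p = 1/(2/3) = 3/2.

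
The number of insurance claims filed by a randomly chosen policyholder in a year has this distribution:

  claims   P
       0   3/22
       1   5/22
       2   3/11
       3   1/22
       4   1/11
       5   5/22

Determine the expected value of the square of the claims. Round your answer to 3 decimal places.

8.864

E[X²] = (3/22)·0 + (5/22)·1 + (3/11)·4 + (1/22)·9 + (1/11)·16 + (5/22)·25
     = 195/22 ≈ 8.864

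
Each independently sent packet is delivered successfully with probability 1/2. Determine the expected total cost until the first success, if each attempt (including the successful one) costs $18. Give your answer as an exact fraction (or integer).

$36

E[#attempts] = 1/p = 2; E[cost] = 18·2 = 36.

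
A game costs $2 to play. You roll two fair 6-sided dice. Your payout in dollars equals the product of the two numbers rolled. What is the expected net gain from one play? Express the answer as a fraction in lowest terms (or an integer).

41/4 dollars

Distribution of the product of the two numbers rolled: 1 w.p. 1/36, 2 w.p. 1/18, 3 w.p. 1/18, 4 w.p. 1/12, 5 w.p. 1/18, 6 w.p. 1/9, …
E[payout] = (1/36)·1 + (1/18)·2 + (1/18)·3 + (1/12)·4 + (1/18)·5 + (1/9)·6 + (1/18)·8 + (1/36)·9 + (1/18)·10 + (1/9)·12 + (1/18)·15 + (1/36)·16 + (1/18)·18 + (1/18)·20 + (1/18)·24 + (1/36)·25 + (1/18)·30 + (1/36)·36 = 49/4
Expected profit = 49/4 − 2 = 41/4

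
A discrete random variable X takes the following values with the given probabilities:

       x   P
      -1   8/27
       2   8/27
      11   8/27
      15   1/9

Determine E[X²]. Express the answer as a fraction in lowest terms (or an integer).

187/3

E[X²] = (8/27)·1 + (8/27)·4 + (8/27)·121 + (1/9)·225
     = 187/3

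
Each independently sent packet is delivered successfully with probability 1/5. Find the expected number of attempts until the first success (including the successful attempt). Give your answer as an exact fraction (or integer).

For a geometric distribution, E[trials] = 1/p = 1/(1/5) = 5.

5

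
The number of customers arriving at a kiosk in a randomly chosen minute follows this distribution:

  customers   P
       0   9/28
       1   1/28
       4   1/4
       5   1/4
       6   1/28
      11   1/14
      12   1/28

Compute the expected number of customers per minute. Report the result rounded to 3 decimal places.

E[X] = (9/28)·0 + (1/28)·1 + (1/4)·4 + (1/4)·5 + (1/28)·6 + (1/14)·11 + (1/28)·12
     = 26/7 ≈ 3.714

3.714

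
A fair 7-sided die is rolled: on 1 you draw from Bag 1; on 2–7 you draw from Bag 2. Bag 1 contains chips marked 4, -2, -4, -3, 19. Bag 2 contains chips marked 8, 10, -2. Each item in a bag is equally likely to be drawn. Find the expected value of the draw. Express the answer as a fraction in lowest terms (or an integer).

E[X | Bag 1] = (4 − 2 − 4 − 3 + 19)/5 = 14/5
E[X | Bag 2] = (8 + 10 − 2)/3 = 16/3
E[X] = (1/7)·14/5 + (6/7)·16/3 = 174/35

174/35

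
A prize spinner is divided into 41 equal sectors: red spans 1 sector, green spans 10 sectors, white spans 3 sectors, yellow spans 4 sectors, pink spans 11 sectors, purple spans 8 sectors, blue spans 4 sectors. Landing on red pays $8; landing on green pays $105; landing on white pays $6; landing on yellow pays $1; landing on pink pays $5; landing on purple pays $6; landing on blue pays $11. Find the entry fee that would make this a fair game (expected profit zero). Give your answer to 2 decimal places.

$29.93

E[payout] = (1/41)·8 + (10/41)·105 + (3/41)·6 + (4/41)·1 + (11/41)·5 + (8/41)·6 + (4/41)·11 = 1227/41
Fair fee = E[payout] = 1227/41 ≈ $29.93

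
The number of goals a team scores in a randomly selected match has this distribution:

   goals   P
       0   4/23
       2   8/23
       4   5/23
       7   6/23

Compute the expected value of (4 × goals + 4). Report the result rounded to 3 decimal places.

17.565

E[4x+4] = (4/23)·4 + (8/23)·12 + (5/23)·20 + (6/23)·32
     = 404/23 ≈ 17.565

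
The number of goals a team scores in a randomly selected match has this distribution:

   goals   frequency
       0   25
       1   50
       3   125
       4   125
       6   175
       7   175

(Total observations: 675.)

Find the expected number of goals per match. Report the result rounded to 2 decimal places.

4.74

Total = 675, so P(goals=0) = 25/675, etc.
E[X] = (1/27)·0 + (2/27)·1 + (5/27)·3 + (5/27)·4 + (7/27)·6 + (7/27)·7
     = 128/27 ≈ 4.74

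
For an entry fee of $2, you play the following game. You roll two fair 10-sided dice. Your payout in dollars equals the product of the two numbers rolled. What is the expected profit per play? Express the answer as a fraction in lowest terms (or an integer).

Distribution of the product of the two numbers rolled: 1 w.p. 1/100, 2 w.p. 1/50, 3 w.p. 1/50, 4 w.p. 3/100, 5 w.p. 1/50, 6 w.p. 1/25, …
E[payout] = (1/100)·1 + (1/50)·2 + (1/50)·3 + (3/100)·4 + (1/50)·5 + (1/25)·6 + (1/50)·7 + (1/25)·8 + (3/100)·9 + (1/25)·10 + (1/25)·12 + (1/50)·14 + (1/50)·15 + (3/100)·16 + (1/25)·18 + (1/25)·20 + (1/50)·21 + (1/25)·24 + (1/100)·25 + (1/50)·27 + (1/50)·28 + (1/25)·30 + (1/50)·32 + (1/50)·35 + (3/100)·36 + (1/25)·40 + (1/50)·42 + (1/50)·45 + (1/50)·48 + (1/100)·49 + (1/50)·50 + (1/50)·54 + (1/50)·56 + (1/50)·60 + (1/50)·63 + (1/100)·64 + (1/50)·70 + (1/50)·72 + (1/50)·80 + (1/100)·81 + (1/50)·90 + (1/100)·100 = 121/4
Expected profit = 121/4 − 2 = 113/4

113/4 dollars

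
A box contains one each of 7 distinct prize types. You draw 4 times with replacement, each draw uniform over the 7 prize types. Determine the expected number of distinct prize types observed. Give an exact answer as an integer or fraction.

1105/343

Let Xⱼ=1 if type j appears at least once. P(Xⱼ=1) = 1 − ((7−1)/7)^4 = 1105/2401.
E[#distinct] = 7·1105/2401 = 1105/343.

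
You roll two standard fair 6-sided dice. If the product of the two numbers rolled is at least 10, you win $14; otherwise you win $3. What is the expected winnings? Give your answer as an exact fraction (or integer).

E[payout] = (17/36)·3 + (19/36)·14 = 317/36

317/36 dollars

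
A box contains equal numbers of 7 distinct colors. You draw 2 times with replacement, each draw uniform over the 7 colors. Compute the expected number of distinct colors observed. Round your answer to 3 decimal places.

1.857

Let Xⱼ=1 if type j appears at least once. P(Xⱼ=1) = 1 − ((7−1)/7)^2 = 13/49.
E[#distinct] = 7·13/49 = 13/7.
≈ 1.857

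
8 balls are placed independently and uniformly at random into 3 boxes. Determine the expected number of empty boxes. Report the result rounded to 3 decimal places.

0.117

Let Xⱼ=1 if box j is empty. P(Xⱼ=1) = ((3-1)/3)^8 = 256/6561.
By linearity, E[#empty] = 3·256/6561 = 256/2187.
≈ 0.117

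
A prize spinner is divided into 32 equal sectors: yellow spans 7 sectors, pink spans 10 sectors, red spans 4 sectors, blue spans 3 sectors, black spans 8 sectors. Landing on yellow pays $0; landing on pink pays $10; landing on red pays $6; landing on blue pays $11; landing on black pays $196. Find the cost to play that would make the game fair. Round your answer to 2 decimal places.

E[payout] = (7/32)·0 + (10/32)·10 + (4/32)·6 + (3/32)·11 + (8/32)·196 = 1725/32
Fair fee = E[payout] = 1725/32 ≈ $53.91

$53.91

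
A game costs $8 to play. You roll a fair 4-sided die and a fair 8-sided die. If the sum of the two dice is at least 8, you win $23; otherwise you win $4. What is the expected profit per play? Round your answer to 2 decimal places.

E[payout] = (9/16)·4 + (7/16)·23 = 197/16
Expected profit = 197/16 − 8 = 69/16 ≈ $4.31

$4.31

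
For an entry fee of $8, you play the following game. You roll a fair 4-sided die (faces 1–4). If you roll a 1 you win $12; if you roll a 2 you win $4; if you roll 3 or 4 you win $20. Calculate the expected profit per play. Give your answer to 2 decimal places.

$6.00

E[payout] = (1/4)·4 + (1/4)·12 + (1/2)·20 = 14
Expected profit = 14 − 8 = 6 ≈ $6.00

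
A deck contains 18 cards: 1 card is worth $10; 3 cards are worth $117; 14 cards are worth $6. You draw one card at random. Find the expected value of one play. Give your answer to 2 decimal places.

$24.72

E[payout] = (1/18)·10 + (3/18)·117 + (14/18)·6 = 445/18
≈ $24.72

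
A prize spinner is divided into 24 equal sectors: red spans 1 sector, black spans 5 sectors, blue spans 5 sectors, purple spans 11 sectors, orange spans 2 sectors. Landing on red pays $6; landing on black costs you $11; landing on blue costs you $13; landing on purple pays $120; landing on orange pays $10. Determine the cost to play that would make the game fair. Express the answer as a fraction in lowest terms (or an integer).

613/12 dollars

E[payout] = (1/24)·6 + (5/24)·(-11) + (5/24)·(-13) + (11/24)·120 + (2/24)·10 = 613/12
Fair fee = E[payout] = 613/12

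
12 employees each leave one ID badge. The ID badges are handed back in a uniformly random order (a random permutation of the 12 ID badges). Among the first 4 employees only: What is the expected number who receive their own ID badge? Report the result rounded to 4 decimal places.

Let Xᵢ = 1 if person i gets their own ID badge. For each i, P(Xᵢ=1) = 1/12.
By linearity of expectation, E[X₁+…+X_4] = 4·(1/12) = 1/3.
≈ 0.3333

0.3333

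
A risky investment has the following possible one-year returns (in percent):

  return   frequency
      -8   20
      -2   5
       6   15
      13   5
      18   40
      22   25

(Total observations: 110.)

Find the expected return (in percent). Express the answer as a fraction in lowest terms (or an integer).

251/22

Total = 110, so P(return=-8) = 20/110, etc.
E[X] = (2/11)·(-8) + (1/22)·(-2) + (3/22)·6 + (1/22)·13 + (4/11)·18 + (5/22)·22
     = 251/22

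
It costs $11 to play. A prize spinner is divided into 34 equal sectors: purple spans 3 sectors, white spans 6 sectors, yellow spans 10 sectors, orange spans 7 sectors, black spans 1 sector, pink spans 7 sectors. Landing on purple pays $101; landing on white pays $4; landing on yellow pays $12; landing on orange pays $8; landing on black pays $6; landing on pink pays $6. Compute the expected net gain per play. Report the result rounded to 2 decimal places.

$5.21

E[payout] = (3/34)·101 + (6/34)·4 + (10/34)·12 + (7/34)·8 + (1/34)·6 + (7/34)·6 = 551/34
Expected profit = 551/34 − 11 = 177/34 ≈ $5.21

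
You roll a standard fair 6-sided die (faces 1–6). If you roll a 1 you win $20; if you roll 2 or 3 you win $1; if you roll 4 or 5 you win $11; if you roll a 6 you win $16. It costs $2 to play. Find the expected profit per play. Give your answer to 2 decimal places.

$8.00

E[payout] = (1/3)·1 + (1/3)·11 + (1/6)·16 + (1/6)·20 = 10
Expected profit = 10 − 2 = 8 ≈ $8.00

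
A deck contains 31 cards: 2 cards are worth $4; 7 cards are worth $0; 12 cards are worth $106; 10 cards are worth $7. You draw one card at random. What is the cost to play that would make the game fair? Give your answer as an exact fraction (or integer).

1350/31 dollars

E[payout] = (2/31)·4 + (7/31)·0 + (12/31)·106 + (10/31)·7 = 1350/31
Fair fee = E[payout] = 1350/31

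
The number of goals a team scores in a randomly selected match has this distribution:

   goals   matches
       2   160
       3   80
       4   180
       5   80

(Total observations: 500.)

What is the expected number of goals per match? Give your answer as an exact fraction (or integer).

84/25

Total = 500, so P(goals=2) = 160/500, etc.
E[X] = (8/25)·2 + (4/25)·3 + (9/25)·4 + (4/25)·5
     = 84/25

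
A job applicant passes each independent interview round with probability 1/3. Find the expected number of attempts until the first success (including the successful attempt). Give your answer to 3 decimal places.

3.000

For a geometric distribution, E[trials] = 1/p = 1/(1/3) = 3.
≈ 3.000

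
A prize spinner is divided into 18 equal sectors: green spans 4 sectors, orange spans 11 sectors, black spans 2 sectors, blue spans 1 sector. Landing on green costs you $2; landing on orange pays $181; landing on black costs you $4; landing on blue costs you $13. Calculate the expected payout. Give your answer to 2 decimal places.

E[payout] = (4/18)·(-2) + (11/18)·181 + (2/18)·(-4) + (1/18)·(-13) = 109
≈ $109.00

$109.00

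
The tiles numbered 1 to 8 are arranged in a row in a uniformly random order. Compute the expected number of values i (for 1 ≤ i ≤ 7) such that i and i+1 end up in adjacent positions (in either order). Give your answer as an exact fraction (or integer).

For each i ∈ {1,…,7}, let Xᵢ = 1 if i and i+1 are adjacent. P(Xᵢ=1) = 2·(8−1)!/8! = 2/8.
By linearity, E[ΣXᵢ] = (7)·(2/8) = 7/4.

7/4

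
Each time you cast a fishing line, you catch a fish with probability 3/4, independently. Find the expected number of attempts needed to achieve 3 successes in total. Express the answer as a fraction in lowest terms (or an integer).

By linearity (sum of 3 independent geometric waits), E[trials] = 3/p = 3/(3/4) = 4.

4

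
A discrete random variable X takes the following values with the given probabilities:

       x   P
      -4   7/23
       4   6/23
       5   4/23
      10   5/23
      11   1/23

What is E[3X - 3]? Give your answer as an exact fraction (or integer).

162/23

E[3x-3] = (7/23)·(-15) + (6/23)·9 + (4/23)·12 + (5/23)·27 + (1/23)·30
     = 162/23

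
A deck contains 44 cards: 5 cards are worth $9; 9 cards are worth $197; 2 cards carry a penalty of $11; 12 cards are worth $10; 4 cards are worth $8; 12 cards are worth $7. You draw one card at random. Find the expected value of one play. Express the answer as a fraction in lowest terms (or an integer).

508/11 dollars

E[payout] = (5/44)·9 + (9/44)·197 + (2/44)·(-11) + (12/44)·10 + (4/44)·8 + (12/44)·7 = 508/11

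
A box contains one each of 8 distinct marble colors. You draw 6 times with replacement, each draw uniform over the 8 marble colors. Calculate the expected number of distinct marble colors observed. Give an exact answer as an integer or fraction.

144495/32768

Let Xⱼ=1 if type j appears at least once. P(Xⱼ=1) = 1 − ((8−1)/8)^6 = 144495/262144.
E[#distinct] = 8·144495/262144 = 144495/32768.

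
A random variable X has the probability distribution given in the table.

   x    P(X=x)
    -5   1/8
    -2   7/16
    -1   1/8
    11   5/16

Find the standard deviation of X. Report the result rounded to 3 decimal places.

E[X] = 29/16, E[X²] = 685/16
Var(X) = E[X²] − (E[X])² = 685/16 − 841/256 = 10119/256
SD(X) = √(10119/256) ≈ 6.287

6.287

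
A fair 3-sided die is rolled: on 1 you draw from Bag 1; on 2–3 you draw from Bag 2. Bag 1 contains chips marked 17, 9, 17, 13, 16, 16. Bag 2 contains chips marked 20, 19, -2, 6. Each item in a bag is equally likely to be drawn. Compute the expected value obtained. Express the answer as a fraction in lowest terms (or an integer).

E[X | Bag 1] = (17 + 9 + 17 + 13 + 16 + 16)/6 = 44/3
E[X | Bag 2] = (20 + 19 − 2 + 6)/4 = 43/4
E[X] = (1/3)·44/3 + (2/3)·43/4 = 217/18

217/18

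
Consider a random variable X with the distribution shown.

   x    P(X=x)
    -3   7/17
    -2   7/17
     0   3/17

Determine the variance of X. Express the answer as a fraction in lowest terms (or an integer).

322/289

E[X] = (7/17)·(-3) + (7/17)·(-2) + (3/17)·0 = -35/17
E[X²] = (7/17)·9 + (7/17)·4 + (3/17)·0 = 91/17
Var(X) = 91/17 − (-35/17)² = 322/289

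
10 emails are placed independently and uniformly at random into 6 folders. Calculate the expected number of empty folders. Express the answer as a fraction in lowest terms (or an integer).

9765625/10077696

Let Xⱼ=1 if folder j is empty. P(Xⱼ=1) = ((6-1)/6)^10 = 9765625/60466176.
By linearity, E[#empty] = 6·9765625/60466176 = 9765625/10077696.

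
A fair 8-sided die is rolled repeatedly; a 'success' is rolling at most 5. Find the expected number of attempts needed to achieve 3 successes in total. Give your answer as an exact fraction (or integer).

By linearity (sum of 3 independent geometric waits), E[trials] = 3/p = 3/(5/8) = 24/5.

24/5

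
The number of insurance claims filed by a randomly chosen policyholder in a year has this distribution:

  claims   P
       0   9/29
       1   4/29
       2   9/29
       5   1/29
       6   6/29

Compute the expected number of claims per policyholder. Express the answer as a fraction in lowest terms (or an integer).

E[X] = (9/29)·0 + (4/29)·1 + (9/29)·2 + (1/29)·5 + (6/29)·6
     = 63/29

63/29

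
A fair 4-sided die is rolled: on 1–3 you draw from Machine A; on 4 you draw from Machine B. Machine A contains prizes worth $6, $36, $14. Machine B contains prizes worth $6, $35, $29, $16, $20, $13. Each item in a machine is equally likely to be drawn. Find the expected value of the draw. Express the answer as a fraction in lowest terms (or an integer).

E[X | Machine A] = (6 + 36 + 14)/3 = 56/3
E[X | Machine B] = (6 + 35 + 29 + 16 + 20 + 13)/6 = 119/6
E[X] = (3/4)·56/3 + (1/4)·119/6 = 455/24

455/24 dollars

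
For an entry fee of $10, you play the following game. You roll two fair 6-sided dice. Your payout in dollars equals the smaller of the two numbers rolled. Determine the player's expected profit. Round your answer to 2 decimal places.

-$7.47

Distribution of the smaller of the two numbers rolled: 1 w.p. 11/36, 2 w.p. 1/4, 3 w.p. 7/36, 4 w.p. 5/36, 5 w.p. 1/12, 6 w.p. 1/36
E[payout] = (11/36)·1 + (1/4)·2 + (7/36)·3 + (5/36)·4 + (1/12)·5 + (1/36)·6 = 91/36
Expected profit = 91/36 − 10 = -269/36 ≈ -$7.47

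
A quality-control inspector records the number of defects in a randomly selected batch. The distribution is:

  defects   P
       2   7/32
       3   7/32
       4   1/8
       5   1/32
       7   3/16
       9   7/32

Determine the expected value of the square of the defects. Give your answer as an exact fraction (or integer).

1041/32

E[X²] = (7/32)·4 + (7/32)·9 + (1/8)·16 + (1/32)·25 + (3/16)·49 + (7/32)·81
     = 1041/32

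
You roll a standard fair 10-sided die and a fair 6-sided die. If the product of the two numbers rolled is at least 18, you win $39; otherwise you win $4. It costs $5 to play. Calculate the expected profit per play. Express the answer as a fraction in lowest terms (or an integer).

E[payout] = (8/15)·4 + (7/15)·39 = 61/3
Expected profit = 61/3 − 5 = 46/3

46/3 dollars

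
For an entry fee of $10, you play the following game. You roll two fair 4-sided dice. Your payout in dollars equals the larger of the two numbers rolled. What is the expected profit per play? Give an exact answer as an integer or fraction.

Distribution of the larger of the two numbers rolled: 1 w.p. 1/16, 2 w.p. 3/16, 3 w.p. 5/16, 4 w.p. 7/16
E[payout] = (1/16)·1 + (3/16)·2 + (5/16)·3 + (7/16)·4 = 25/8
Expected profit = 25/8 − 10 = -55/8

-55/8 dollars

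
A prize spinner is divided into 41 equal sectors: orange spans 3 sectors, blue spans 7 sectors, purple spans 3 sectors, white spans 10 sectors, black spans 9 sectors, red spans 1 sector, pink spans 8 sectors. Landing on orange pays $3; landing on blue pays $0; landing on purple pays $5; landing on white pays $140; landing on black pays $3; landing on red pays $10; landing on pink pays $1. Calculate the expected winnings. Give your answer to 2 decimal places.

E[payout] = (3/41)·3 + (7/41)·0 + (3/41)·5 + (10/41)·140 + (9/41)·3 + (1/41)·10 + (8/41)·1 = 1469/41
≈ $35.83

$35.83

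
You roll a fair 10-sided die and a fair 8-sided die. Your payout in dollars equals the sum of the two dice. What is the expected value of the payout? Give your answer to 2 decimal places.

Distribution of the sum of the two dice: 2 w.p. 1/80, 3 w.p. 1/40, 4 w.p. 3/80, 5 w.p. 1/20, 6 w.p. 1/16, 7 w.p. 3/40, …
E[payout] = (1/80)·2 + (1/40)·3 + (3/80)·4 + (1/20)·5 + (1/16)·6 + (3/40)·7 + (7/80)·8 + (1/10)·9 + (1/10)·10 + (1/10)·11 + (7/80)·12 + (3/40)·13 + (1/16)·14 + (1/20)·15 + (3/80)·16 + (1/40)·17 + (1/80)·18 = 10
≈ $10.00

$10.00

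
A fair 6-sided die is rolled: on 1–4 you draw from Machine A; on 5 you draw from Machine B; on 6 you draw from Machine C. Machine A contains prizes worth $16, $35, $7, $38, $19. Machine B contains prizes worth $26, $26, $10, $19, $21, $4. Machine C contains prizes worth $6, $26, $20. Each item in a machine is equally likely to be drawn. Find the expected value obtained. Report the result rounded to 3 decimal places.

$21.167

E[X | Machine A] = (16 + 35 + 7 + 38 + 19)/5 = 23
E[X | Machine B] = (26 + 26 + 10 + 19 + 21 + 4)/6 = 53/3
E[X | Machine C] = (6 + 26 + 20)/3 = 52/3
E[X] = (2/3)·23 + (1/6)·53/3 + (1/6)·52/3 = 127/6 ≈ 21.167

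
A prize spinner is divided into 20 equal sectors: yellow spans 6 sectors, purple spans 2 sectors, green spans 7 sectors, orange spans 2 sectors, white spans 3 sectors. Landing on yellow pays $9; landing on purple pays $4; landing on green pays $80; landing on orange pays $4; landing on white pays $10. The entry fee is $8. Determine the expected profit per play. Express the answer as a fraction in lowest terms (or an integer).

E[payout] = (6/20)·9 + (2/20)·4 + (7/20)·80 + (2/20)·4 + (3/20)·10 = 33
Expected profit = 33 − 8 = 25

$25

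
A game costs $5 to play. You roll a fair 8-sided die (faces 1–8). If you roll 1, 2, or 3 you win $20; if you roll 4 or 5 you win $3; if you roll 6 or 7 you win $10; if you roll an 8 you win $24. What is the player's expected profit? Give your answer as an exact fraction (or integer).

35/4 dollars

E[payout] = (1/4)·3 + (1/4)·10 + (3/8)·20 + (1/8)·24 = 55/4
Expected profit = 55/4 − 5 = 35/4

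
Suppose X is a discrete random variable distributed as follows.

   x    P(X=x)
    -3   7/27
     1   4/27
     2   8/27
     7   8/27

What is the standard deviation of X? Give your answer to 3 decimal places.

E[X] = 55/27, E[X²] = 491/27
Var(X) = E[X²] − (E[X])² = 491/27 − 3025/729 = 10232/729
SD(X) = √(10232/729) ≈ 3.746

3.746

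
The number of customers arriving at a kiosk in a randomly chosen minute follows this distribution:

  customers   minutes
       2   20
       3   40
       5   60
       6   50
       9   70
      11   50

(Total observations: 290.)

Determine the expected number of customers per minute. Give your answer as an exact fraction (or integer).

194/29

Total = 290, so P(customers=2) = 20/290, etc.
E[X] = (2/29)·2 + (4/29)·3 + (6/29)·5 + (5/29)·6 + (7/29)·9 + (5/29)·11
     = 194/29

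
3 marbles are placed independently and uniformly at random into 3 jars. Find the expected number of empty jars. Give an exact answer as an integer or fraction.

8/9

Let Xⱼ=1 if jar j is empty. P(Xⱼ=1) = ((3-1)/3)^3 = 8/27.
By linearity, E[#empty] = 3·8/27 = 8/9.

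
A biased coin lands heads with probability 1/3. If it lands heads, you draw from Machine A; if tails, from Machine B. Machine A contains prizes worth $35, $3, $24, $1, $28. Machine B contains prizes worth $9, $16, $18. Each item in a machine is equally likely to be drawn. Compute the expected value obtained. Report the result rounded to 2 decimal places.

$15.62

E[X | Machine A] = (35 + 3 + 24 + 1 + 28)/5 = 91/5
E[X | Machine B] = (9 + 16 + 18)/3 = 43/3
E[X] = (1/3)·91/5 + (2/3)·43/3 = 703/45 ≈ 15.62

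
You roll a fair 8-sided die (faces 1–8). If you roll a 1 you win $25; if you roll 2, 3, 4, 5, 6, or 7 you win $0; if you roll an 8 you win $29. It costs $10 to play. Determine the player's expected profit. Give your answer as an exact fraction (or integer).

E[payout] = (3/4)·0 + (1/8)·25 + (1/8)·29 = 27/4
Expected profit = 27/4 − 10 = -13/4

-13/4 dollars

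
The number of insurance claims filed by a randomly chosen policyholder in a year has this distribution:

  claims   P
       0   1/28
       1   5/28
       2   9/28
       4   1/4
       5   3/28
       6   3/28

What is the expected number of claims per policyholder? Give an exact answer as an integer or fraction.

E[X] = (1/28)·0 + (5/28)·1 + (9/28)·2 + (1/4)·4 + (3/28)·5 + (3/28)·6
     = 3

3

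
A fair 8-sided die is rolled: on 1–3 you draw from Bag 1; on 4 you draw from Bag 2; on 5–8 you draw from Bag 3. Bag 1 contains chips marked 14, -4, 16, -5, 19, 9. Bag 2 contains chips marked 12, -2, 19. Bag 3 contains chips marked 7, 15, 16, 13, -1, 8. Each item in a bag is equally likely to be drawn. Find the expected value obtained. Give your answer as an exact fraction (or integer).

437/48

E[X | Bag 1] = (14 − 4 + 16 − 5 + 19 + 9)/6 = 49/6
E[X | Bag 2] = (12 − 2 + 19)/3 = 29/3
E[X | Bag 3] = (7 + 15 + 16 + 13 − 1 + 8)/6 = 29/3
E[X] = (3/8)·49/6 + (1/8)·29/3 + (1/2)·29/3 = 437/48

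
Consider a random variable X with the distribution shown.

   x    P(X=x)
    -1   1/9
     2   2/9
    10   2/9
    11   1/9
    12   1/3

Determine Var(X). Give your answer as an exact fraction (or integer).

E[X] = (1/9)·(-1) + (2/9)·2 + (2/9)·10 + (1/9)·11 + (1/3)·12 = 70/9
E[X²] = (1/9)·1 + (2/9)·4 + (2/9)·100 + (1/9)·121 + (1/3)·144 = 254/3
Var(X) = 254/3 − (70/9)² = 1958/81

1958/81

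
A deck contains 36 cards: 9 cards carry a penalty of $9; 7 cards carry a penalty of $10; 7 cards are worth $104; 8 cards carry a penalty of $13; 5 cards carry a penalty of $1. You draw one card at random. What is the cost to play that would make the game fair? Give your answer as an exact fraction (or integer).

$13

E[payout] = (9/36)·(-9) + (7/36)·(-10) + (7/36)·104 + (8/36)·(-13) + (5/36)·(-1) = 13
Fair fee = E[payout] = 13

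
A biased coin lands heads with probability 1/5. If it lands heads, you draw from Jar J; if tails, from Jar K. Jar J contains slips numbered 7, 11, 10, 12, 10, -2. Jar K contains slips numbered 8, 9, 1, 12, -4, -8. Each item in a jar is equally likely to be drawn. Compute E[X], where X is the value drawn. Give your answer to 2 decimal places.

4.00

E[X | Jar J] = (7 + 11 + 10 + 12 + 10 − 2)/6 = 8
E[X | Jar K] = (8 + 9 + 1 + 12 − 4 − 8)/6 = 3
E[X] = (1/5)·8 + (4/5)·3 = 4 ≈ 4.00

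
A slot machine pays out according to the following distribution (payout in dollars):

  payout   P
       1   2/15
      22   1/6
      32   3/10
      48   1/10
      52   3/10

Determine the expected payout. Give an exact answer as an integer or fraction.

169/5 dollars

E[X] = (2/15)·1 + (1/6)·22 + (3/10)·32 + (1/10)·48 + (3/10)·52
     = 169/5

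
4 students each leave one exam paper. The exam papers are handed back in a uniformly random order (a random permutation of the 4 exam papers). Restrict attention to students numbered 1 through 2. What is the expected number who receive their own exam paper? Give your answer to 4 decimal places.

0.5000

Let Xᵢ = 1 if person i gets their own exam paper. For each i, P(Xᵢ=1) = 1/4.
By linearity of expectation, E[X₁+…+X_2] = 2·(1/4) = 1/2.
≈ 0.5000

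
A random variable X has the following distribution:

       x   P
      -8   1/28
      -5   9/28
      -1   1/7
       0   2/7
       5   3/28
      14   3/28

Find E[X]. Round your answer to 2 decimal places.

E[X] = (1/28)·(-8) + (9/28)·(-5) + (1/7)·(-1) + (2/7)·0 + (3/28)·5 + (3/28)·14
     = 0 ≈ 0.00

0.00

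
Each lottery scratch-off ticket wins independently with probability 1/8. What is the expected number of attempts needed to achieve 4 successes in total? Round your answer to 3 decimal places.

32.000

By linearity (sum of 4 independent geometric waits), E[trials] = 4/p = 4/(1/8) = 32.
≈ 32.000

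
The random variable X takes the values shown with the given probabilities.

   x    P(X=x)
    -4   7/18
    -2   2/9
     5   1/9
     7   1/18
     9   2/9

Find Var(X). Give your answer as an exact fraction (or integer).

E[X] = (7/18)·(-4) + (2/9)·(-2) + (1/9)·5 + (1/18)·7 + (2/9)·9 = 17/18
E[X²] = (7/18)·16 + (2/9)·4 + (1/9)·25 + (1/18)·49 + (2/9)·81 = 551/18
Var(X) = 551/18 − (17/18)² = 9629/324

9629/324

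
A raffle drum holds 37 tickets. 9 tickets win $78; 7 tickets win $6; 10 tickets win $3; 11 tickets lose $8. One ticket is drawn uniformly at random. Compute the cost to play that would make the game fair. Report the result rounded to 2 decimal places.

E[payout] = (9/37)·78 + (7/37)·6 + (10/37)·3 + (11/37)·(-8) = 686/37
Fair fee = E[payout] = 686/37 ≈ $18.54

$18.54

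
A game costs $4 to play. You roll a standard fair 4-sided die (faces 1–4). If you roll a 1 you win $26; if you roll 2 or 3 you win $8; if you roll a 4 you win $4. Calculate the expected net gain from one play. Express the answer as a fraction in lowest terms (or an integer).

15/2 dollars

E[payout] = (1/4)·4 + (1/2)·8 + (1/4)·26 = 23/2
Expected profit = 23/2 − 4 = 15/2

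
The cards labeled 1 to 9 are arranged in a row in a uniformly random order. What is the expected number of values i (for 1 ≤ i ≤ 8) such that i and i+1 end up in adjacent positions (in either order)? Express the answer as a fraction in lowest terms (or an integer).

16/9

For each i ∈ {1,…,8}, let Xᵢ = 1 if i and i+1 are adjacent. P(Xᵢ=1) = 2·(9−1)!/9! = 2/9.
By linearity, E[ΣXᵢ] = (8)·(2/9) = 16/9.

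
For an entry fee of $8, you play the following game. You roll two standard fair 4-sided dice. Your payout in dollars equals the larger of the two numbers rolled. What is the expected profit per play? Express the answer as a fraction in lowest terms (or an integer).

Distribution of the larger of the two numbers rolled: 1 w.p. 1/16, 2 w.p. 3/16, 3 w.p. 5/16, 4 w.p. 7/16
E[payout] = (1/16)·1 + (3/16)·2 + (5/16)·3 + (7/16)·4 = 25/8
Expected profit = 25/8 − 8 = -39/8

-39/8 dollars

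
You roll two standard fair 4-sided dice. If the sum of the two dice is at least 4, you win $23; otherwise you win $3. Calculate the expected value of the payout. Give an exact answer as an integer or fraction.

77/4 dollars

E[payout] = (3/16)·3 + (13/16)·23 = 77/4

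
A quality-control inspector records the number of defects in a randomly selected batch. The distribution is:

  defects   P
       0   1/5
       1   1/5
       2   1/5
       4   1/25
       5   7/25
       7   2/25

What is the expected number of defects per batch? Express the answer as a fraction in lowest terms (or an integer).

68/25

E[X] = (1/5)·0 + (1/5)·1 + (1/5)·2 + (1/25)·4 + (7/25)·5 + (2/25)·7
     = 68/25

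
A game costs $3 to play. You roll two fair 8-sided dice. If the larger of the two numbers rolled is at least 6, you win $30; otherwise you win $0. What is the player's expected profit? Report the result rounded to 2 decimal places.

$15.28

E[payout] = (25/64)·0 + (39/64)·30 = 585/32
Expected profit = 585/32 − 3 = 489/32 ≈ $15.28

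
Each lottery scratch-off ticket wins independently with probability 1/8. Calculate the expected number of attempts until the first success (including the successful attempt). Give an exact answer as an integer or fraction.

8

For a geometric distribution, E[trials] = 1/p = 1/(1/8) = 8.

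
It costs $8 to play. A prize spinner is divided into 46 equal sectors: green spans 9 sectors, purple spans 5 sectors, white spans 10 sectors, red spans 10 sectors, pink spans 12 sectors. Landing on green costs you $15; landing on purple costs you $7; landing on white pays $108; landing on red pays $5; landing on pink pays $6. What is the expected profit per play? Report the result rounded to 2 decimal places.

E[payout] = (9/46)·(-15) + (5/46)·(-7) + (10/46)·108 + (10/46)·5 + (12/46)·6 = 516/23
Expected profit = 516/23 − 8 = 332/23 ≈ $14.43

$14.43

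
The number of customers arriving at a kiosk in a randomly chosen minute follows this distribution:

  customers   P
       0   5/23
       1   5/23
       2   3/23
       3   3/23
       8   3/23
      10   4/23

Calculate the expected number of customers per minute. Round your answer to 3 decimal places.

3.652

E[X] = (5/23)·0 + (5/23)·1 + (3/23)·2 + (3/23)·3 + (3/23)·8 + (4/23)·10
     = 84/23 ≈ 3.652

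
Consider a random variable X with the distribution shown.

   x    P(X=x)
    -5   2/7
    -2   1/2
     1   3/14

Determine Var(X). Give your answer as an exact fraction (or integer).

873/196

E[X] = (2/7)·(-5) + (1/2)·(-2) + (3/14)·1 = -31/14
E[X²] = (2/7)·25 + (1/2)·4 + (3/14)·1 = 131/14
Var(X) = 131/14 − (-31/14)² = 873/196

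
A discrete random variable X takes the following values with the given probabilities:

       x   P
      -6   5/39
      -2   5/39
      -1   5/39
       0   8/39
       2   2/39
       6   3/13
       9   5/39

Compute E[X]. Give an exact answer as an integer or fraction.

E[X] = (5/39)·(-6) + (5/39)·(-2) + (5/39)·(-1) + (8/39)·0 + (2/39)·2 + (3/13)·6 + (5/39)·9
     = 58/39

58/39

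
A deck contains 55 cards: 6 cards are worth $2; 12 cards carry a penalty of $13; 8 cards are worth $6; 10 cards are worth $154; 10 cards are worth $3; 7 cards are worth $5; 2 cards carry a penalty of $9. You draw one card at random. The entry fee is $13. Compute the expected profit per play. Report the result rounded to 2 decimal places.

E[payout] = (6/55)·2 + (12/55)·(-13) + (8/55)·6 + (10/55)·154 + (10/55)·3 + (7/55)·5 + (2/55)·(-9) = 1491/55
Expected profit = 1491/55 − 13 = 776/55 ≈ $14.11

$14.11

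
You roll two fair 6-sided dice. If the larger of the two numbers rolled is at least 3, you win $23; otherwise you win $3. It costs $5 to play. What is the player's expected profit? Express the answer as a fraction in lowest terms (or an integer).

E[payout] = (1/9)·3 + (8/9)·23 = 187/9
Expected profit = 187/9 − 5 = 142/9

142/9 dollars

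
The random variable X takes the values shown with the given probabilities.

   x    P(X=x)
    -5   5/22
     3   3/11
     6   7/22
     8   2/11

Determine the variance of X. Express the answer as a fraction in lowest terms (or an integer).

E[X] = (5/22)·(-5) + (3/11)·3 + (7/22)·6 + (2/11)·8 = 67/22
E[X²] = (5/22)·25 + (3/11)·9 + (7/22)·36 + (2/11)·64 = 687/22
Var(X) = 687/22 − (67/22)² = 10625/484

10625/484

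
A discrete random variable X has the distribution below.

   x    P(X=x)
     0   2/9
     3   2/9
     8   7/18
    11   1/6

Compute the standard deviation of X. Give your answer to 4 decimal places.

3.9460

E[X] = 101/18, E[X²] = 847/18
Var(X) = E[X²] − (E[X])² = 847/18 − 10201/324 = 5045/324
SD(X) = √(5045/324) ≈ 3.9460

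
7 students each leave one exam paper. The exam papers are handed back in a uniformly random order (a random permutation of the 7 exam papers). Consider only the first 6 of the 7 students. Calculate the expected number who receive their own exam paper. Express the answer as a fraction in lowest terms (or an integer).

Let Xᵢ = 1 if person i gets their own exam paper. For each i, P(Xᵢ=1) = 1/7.
By linearity of expectation, E[X₁+…+X_6] = 6·(1/7) = 6/7.

6/7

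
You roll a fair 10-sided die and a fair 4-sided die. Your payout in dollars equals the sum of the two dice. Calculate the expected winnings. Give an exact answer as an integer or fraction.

$8

Distribution of the sum of the two dice: 2 w.p. 1/40, 3 w.p. 1/20, 4 w.p. 3/40, 5 w.p. 1/10, 6 w.p. 1/10, 7 w.p. 1/10, …
E[payout] = (1/40)·2 + (1/20)·3 + (3/40)·4 + (1/10)·5 + (1/10)·6 + (1/10)·7 + (1/10)·8 + (1/10)·9 + (1/10)·10 + (1/10)·11 + (3/40)·12 + (1/20)·13 + (1/40)·14 = 8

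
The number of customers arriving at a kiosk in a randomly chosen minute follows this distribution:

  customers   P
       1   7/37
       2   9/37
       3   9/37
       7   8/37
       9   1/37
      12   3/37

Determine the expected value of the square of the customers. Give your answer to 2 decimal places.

E[X²] = (7/37)·1 + (9/37)·4 + (9/37)·9 + (8/37)·49 + (1/37)·81 + (3/37)·144
     = 1029/37 ≈ 27.81

27.81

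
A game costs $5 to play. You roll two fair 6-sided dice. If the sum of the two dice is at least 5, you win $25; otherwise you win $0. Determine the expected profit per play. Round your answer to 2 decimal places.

$15.83

E[payout] = (1/6)·0 + (5/6)·25 = 125/6
Expected profit = 125/6 − 5 = 95/6 ≈ $15.83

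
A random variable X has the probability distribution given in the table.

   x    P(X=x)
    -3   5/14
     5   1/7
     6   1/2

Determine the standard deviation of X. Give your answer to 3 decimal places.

4.219

E[X] = 37/14, E[X²] = 347/14
Var(X) = E[X²] − (E[X])² = 347/14 − 1369/196 = 3489/196
SD(X) = √(3489/196) ≈ 4.219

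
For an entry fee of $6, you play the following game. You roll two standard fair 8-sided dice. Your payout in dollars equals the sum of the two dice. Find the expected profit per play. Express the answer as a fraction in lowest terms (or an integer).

$3

Distribution of the sum of the two dice: 2 w.p. 1/64, 3 w.p. 1/32, 4 w.p. 3/64, 5 w.p. 1/16, 6 w.p. 5/64, 7 w.p. 3/32, …
E[payout] = (1/64)·2 + (1/32)·3 + (3/64)·4 + (1/16)·5 + (5/64)·6 + (3/32)·7 + (7/64)·8 + (1/8)·9 + (7/64)·10 + (3/32)·11 + (5/64)·12 + (1/16)·13 + (3/64)·14 + (1/32)·15 + (1/64)·16 = 9
Expected profit = 9 − 6 = 3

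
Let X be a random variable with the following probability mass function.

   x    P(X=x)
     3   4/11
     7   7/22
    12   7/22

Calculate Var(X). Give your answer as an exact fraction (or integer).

6657/484

E[X] = (4/11)·3 + (7/22)·7 + (7/22)·12 = 157/22
E[X²] = (4/11)·9 + (7/22)·49 + (7/22)·144 = 1423/22
Var(X) = 1423/22 − (157/22)² = 6657/484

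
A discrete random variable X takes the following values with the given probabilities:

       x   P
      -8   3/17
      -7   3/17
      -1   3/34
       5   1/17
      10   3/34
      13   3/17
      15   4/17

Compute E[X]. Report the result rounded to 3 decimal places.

E[X] = (3/17)·(-8) + (3/17)·(-7) + (3/34)·(-1) + (1/17)·5 + (3/34)·10 + (3/17)·13 + (4/17)·15
     = 145/34 ≈ 4.265

4.265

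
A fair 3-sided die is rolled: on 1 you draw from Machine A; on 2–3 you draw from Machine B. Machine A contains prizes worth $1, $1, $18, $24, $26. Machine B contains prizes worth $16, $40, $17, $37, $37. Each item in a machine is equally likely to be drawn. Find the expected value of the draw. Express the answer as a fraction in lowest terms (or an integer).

E[X | Machine A] = (1 + 1 + 18 + 24 + 26)/5 = 14
E[X | Machine B] = (16 + 40 + 17 + 37 + 37)/5 = 147/5
E[X] = (1/3)·14 + (2/3)·147/5 = 364/15

364/15 dollars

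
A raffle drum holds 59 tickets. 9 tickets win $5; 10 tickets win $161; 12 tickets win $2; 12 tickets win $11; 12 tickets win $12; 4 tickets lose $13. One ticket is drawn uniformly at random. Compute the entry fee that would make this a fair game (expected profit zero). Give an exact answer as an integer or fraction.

1903/59 dollars

E[payout] = (9/59)·5 + (10/59)·161 + (12/59)·2 + (12/59)·11 + (12/59)·12 + (4/59)·(-13) = 1903/59
Fair fee = E[payout] = 1903/59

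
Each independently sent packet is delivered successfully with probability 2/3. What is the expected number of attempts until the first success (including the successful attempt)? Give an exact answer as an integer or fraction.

For a geometric distribution, E[trials] = 1/p = 1/(2/3) = 3/2.

3/2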